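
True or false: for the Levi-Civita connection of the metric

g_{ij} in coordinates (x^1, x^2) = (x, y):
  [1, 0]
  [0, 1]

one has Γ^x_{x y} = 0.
Γ^x_{x y} = (1/2) g^{xx} (∂_x g_{xy} + ∂_y g_{xx} - ∂_x g_{xy}) = (1/2)(1)((0) + (0) - (0)) = 0
This equals the proposed value 0.
True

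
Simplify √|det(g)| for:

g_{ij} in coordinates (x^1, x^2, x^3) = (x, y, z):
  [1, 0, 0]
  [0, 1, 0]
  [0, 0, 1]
det(g) = 1
√|det(g)| = 1
Volume element: dV = 1 dx dy dz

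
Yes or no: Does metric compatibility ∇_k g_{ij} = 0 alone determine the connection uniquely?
One also needs vanishing torsion; metric compatibility plus torsion-freeness singles out the Levi-Civita connection.
No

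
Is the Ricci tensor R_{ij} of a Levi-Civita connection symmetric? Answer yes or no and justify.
R_{ij} = R^k_{ikj}; the pair symmetry R_{kilj} = R_{ljki} gives R_{ij} = R_{ji}.
Yes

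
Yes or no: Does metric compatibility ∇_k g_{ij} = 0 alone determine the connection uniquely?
One also needs vanishing torsion; metric compatibility plus torsion-freeness singles out the Levi-Civita connection.
No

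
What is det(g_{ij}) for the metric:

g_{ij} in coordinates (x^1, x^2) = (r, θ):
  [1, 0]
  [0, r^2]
For a 2×2 metric: det(g) = g_{11}·g_{22} - g_{12}·g_{21}
= (1)·(r^2) - (0)·(0)
= r^2 - 0
det(g) = r^2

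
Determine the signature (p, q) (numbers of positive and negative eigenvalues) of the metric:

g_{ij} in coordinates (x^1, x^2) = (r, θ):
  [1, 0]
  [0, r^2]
The metric is diagonal, so its eigenvalues are the diagonal entries: 1, r^2 (at a generic point, where coordinate-dependent entries are positive).
2 positive, 0 negative.
(2, 0) - Riemannian (positive definite)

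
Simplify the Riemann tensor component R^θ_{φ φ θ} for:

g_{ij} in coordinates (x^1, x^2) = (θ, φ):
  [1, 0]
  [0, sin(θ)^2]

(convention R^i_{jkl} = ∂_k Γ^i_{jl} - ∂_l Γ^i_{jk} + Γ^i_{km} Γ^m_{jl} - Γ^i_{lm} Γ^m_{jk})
Non-zero Christoffel symbols (Γ^k_{ij} = Γ^k_{ji}):
Γ^θ_{φ φ} = -sin(2*θ)/2
Γ^φ_{θ φ} = 1/tan(θ)
R^θ_{φ φ θ} = ∂_φ Γ^θ_{φ θ} - ∂_θ Γ^θ_{φ φ} + Γ^θ_{φ m} Γ^m_{φ θ} - Γ^θ_{θ m} Γ^m_{φ φ}
  = (0) - (-cos(2*θ)) + (-cos(θ)^2) - (0) = -sin(θ)^2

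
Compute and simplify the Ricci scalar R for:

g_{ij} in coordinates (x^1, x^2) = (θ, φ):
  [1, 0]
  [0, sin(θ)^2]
Non-zero Christoffel symbols (Γ^k_{ij} = Γ^k_{ji}):
Γ^θ_{φ φ} = -sin(2*θ)/2
Γ^φ_{θ φ} = 1/tan(θ)
Ricci tensor (R_{ij} = R^k_{ikj}): R_{θθ} = 1, R_{θφ} = 0, R_{φφ} = sin(θ)^2
Inverse metric: g^{θθ} = 1, g^{φφ} = 1/sin(θ)^2
R = g^{ij} R_{ij} = (1)(1) + (1/sin(θ)^2)(sin(θ)^2) = 2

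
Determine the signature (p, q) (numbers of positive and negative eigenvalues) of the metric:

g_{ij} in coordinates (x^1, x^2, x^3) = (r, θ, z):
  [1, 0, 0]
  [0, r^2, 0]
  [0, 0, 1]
The metric is diagonal, so its eigenvalues are the diagonal entries: 1, r^2, 1 (at a generic point, where coordinate-dependent entries are positive).
3 positive, 0 negative.
(3, 0) - Riemannian (positive definite)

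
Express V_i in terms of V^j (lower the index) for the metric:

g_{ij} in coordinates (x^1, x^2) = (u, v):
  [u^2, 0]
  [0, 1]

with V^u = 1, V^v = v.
V_i = g_{ij} V^j:
V_u = (u^2)(1) + (0)(v) = u^2
V_v = (0)(1) + (1)(v) = v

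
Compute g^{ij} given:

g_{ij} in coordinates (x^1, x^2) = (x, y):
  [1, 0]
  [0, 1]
The metric is diagonal, so g^{ij} is diagonal with entries 1/g_{ii}: diag(1, 1).
g^{ij}:
  [1, 0]
  [0, 1]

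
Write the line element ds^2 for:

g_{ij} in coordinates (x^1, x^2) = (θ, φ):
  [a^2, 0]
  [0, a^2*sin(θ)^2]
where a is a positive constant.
ds^2 = g_{ij} dx^i dx^j; only the non-zero components contribute.
ds^2 = a^2 dθ^2 + a^2*sin(θ)^2 dφ^2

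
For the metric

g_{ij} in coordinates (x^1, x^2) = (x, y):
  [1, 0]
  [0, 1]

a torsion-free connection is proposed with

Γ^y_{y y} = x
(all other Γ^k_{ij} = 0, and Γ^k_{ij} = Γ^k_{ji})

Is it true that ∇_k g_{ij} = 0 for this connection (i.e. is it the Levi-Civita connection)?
Using ∇_k g_{ij} = ∂_k g_{ij} - Γ^m_{ki} g_{mj} - Γ^m_{kj} g_{im}:
∇_y g_{yy} = (0) - (x) - (x) = -2*x ≠ 0
So the connection is not metric compatible (it is not the Levi-Civita connection).
No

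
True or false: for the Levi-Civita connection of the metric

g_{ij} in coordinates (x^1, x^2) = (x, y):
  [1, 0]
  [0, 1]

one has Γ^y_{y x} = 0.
Γ^y_{y x} = (1/2) g^{yy} (∂_y g_{yx} + ∂_x g_{yy} - ∂_y g_{yx}) = (1/2)(1)((0) + (0) - (0)) = 0
This equals the proposed value 0.
True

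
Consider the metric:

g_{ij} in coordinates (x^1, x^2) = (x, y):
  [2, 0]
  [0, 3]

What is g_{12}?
With x^1 = x, x^2 = y, g_{12} = g_{xy} is the row-1, column-2 entry of the matrix.
g_{12} = 0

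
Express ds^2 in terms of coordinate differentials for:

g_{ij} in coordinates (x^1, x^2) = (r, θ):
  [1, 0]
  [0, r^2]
ds^2 = g_{ij} dx^i dx^j; only the non-zero components contribute.
ds^2 = dr^2 + r^2 dθ^2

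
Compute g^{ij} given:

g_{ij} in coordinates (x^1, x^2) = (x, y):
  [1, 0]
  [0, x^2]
The metric is diagonal, so g^{ij} is diagonal with entries 1/g_{ii}: diag(1, 1/(x^2)).
g^{ij}:
  [1, 0]
  [0, 1/x^2]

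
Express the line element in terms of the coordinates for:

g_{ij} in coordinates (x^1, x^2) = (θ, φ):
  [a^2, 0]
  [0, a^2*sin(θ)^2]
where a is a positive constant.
ds^2 = g_{ij} dx^i dx^j; only the non-zero components contribute.
ds^2 = a^2 dθ^2 + a^2*sin(θ)^2 dφ^2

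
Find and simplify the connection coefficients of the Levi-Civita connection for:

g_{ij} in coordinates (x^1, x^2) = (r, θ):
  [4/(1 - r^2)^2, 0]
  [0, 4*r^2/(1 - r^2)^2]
Using Γ^k_{ij} = (1/2) g^{km} (∂_i g_{mj} + ∂_j g_{mi} - ∂_m g_{ij}); the metric is diagonal, so only the m = k term contributes.
Non-zero symbols (using the symmetry Γ^k_{ij} = Γ^k_{ji}):
Γ^r_{r r} = (1/2) g^{rr} (∂_r g_{rr} + ∂_r g_{rr} - ∂_r g_{rr}) = (1/2)((1 - r^2)^2/4)((16*r/(1 - r^2)^3) + (16*r/(1 - r^2)^3) - (16*r/(1 - r^2)^3)) = 2*r/(1 - r^2)
Γ^r_{θ θ} = (1/2) g^{rr} (∂_θ g_{rθ} + ∂_θ g_{rθ} - ∂_r g_{θθ}) = (1/2)((1 - r^2)^2/4)((0) + (0) - (-8*(r^3 + r)/(r^2 - 1)^3)) = (r^3 + r)/(r^2 - 1)
Γ^θ_{r θ} = (1/2) g^{θθ} (∂_r g_{θθ} + ∂_θ g_{θr} - ∂_θ g_{rθ}) = (1/2)((1 - r^2)^2/(4*r^2))((-8*(r^3 + r)/(r^2 - 1)^3) + (0) - (0)) = (-r^2 - 1)/(r^3 - r)
All other Christoffel symbols are zero.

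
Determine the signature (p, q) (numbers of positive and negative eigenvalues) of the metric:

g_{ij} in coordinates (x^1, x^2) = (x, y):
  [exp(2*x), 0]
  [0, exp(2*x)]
The metric is diagonal, so its eigenvalues are the diagonal entries: exp(2*x), exp(2*x) (at a generic point, where coordinate-dependent entries are positive).
2 positive, 0 negative.
(2, 0) - Riemannian (positive definite)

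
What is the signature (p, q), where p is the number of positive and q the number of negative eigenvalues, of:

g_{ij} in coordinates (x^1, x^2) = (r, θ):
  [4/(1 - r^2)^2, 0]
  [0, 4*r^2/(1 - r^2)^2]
The metric is diagonal, so its eigenvalues are the diagonal entries: 4/(1 - r^2)^2, 4*r^2/(1 - r^2)^2 (at a generic point, where coordinate-dependent entries are positive).
2 positive, 0 negative.
(2, 0) - Riemannian (positive definite)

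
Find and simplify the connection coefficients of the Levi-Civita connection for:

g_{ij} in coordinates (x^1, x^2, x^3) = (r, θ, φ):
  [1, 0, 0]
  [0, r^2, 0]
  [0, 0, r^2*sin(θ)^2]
Using Γ^k_{ij} = (1/2) g^{km} (∂_i g_{mj} + ∂_j g_{mi} - ∂_m g_{ij}); the metric is diagonal, so only the m = k term contributes.
Non-zero symbols (using the symmetry Γ^k_{ij} = Γ^k_{ji}):
Γ^r_{θ θ} = (1/2) g^{rr} (∂_θ g_{rθ} + ∂_θ g_{rθ} - ∂_r g_{θθ}) = (1/2)(1)((0) + (0) - (2*r)) = -r
Γ^r_{φ φ} = (1/2) g^{rr} (∂_φ g_{rφ} + ∂_φ g_{rφ} - ∂_r g_{φφ}) = (1/2)(1)((0) + (0) - (2*r*sin(θ)^2)) = -r*sin(θ)^2
Γ^θ_{r θ} = (1/2) g^{θθ} (∂_r g_{θθ} + ∂_θ g_{θr} - ∂_θ g_{rθ}) = (1/2)(1/r^2)((2*r) + (0) - (0)) = 1/r
Γ^θ_{φ φ} = (1/2) g^{θθ} (∂_φ g_{θφ} + ∂_φ g_{θφ} - ∂_θ g_{φφ}) = (1/2)(1/r^2)((0) + (0) - (r^2*sin(2*θ))) = -sin(2*θ)/2
Γ^φ_{r φ} = (1/2) g^{φφ} (∂_r g_{φφ} + ∂_φ g_{φr} - ∂_φ g_{rφ}) = (1/2)(1/(r^2*sin(θ)^2))((2*r*sin(θ)^2) + (0) - (0)) = 1/r
Γ^φ_{θ φ} = (1/2) g^{φφ} (∂_θ g_{φφ} + ∂_φ g_{φθ} - ∂_φ g_{θφ}) = (1/2)(1/(r^2*sin(θ)^2))((r^2*sin(2*θ)) + (0) - (0)) = 1/tan(θ)
All other Christoffel symbols are zero.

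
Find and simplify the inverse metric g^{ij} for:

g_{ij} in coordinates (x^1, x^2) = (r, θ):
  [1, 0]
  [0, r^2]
The metric is diagonal, so g^{ij} is diagonal with entries 1/g_{ii}: diag(1, 1/(r^2)).
g^{ij}:
  [1, 0]
  [0, 1/r^2]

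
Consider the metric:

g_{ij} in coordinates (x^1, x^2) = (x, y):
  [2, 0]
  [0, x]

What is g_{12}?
With x^1 = x, x^2 = y, g_{12} = g_{xy} is the row-1, column-2 entry of the matrix.
g_{12} = 0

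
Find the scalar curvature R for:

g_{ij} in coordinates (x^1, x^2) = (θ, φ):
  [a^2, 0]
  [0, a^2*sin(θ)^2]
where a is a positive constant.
Non-zero Christoffel symbols (Γ^k_{ij} = Γ^k_{ji}):
Γ^θ_{φ φ} = -sin(2*θ)/2
Γ^φ_{θ φ} = 1/tan(θ)
Ricci tensor (R_{ij} = R^k_{ikj}): R_{θθ} = 1, R_{θφ} = 0, R_{φφ} = sin(θ)^2
Inverse metric: g^{θθ} = 1/a^2, g^{φφ} = 1/(a^2*sin(θ)^2)
R = g^{ij} R_{ij} = (1/a^2)(1) + (1/(a^2*sin(θ)^2))(sin(θ)^2) = 2/a^2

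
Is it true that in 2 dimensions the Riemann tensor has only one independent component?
The number of independent components is n^2(n^2-1)/12 = 4·3/12 = 1 for n = 2 (e.g. R_{1212}).
Yes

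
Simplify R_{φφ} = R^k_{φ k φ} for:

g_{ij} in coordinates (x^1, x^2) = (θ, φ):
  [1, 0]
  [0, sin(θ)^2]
Non-zero Christoffel symbols (Γ^k_{ij} = Γ^k_{ji}):
Γ^θ_{φ φ} = -sin(2*θ)/2
Γ^φ_{θ φ} = 1/tan(θ)
R^θ_{φ θ φ} = ∂_θ Γ^θ_{φ φ} - ∂_φ Γ^θ_{φ θ} + Γ^θ_{θ m} Γ^m_{φ φ} - Γ^θ_{φ m} Γ^m_{φ θ}
  = (-cos(2*θ)) - (0) + (0) - (-cos(θ)^2) = sin(θ)^2
R^φ_{φ φ φ} = 0 (a repeated index in an antisymmetric pair)
R_{φφ} = R^θ_{φ θ φ} + R^φ_{φ φ φ} = (sin(θ)^2) + (0) = sin(θ)^2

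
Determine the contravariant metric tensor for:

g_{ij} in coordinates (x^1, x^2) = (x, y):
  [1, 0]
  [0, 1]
The metric is diagonal, so g^{ij} is diagonal with entries 1/g_{ii}: diag(1, 1).
g^{ij}:
  [1, 0]
  [0, 1]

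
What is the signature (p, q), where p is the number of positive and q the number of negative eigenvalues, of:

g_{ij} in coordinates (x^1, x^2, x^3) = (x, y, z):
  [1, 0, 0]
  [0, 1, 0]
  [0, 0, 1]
The metric is diagonal, so its eigenvalues are the diagonal entries: 1, 1, 1 (at a generic point, where coordinate-dependent entries are positive).
3 positive, 0 negative.
(3, 0) - Riemannian (positive definite)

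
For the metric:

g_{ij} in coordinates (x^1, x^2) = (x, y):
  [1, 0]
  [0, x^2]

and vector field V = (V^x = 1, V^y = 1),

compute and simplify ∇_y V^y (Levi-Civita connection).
Non-zero Christoffel symbols:
Γ^x_{y y} = -x
Γ^y_{x y} = 1/x
∇_y V^y = ∂_y V^y + Γ^y_{y j} V^j
  = (0) + (1/x)(1) + (0)(1)
  = 1/x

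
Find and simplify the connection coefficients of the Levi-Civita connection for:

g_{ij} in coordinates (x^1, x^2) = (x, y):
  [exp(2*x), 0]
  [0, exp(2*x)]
Using Γ^k_{ij} = (1/2) g^{km} (∂_i g_{mj} + ∂_j g_{mi} - ∂_m g_{ij}); the metric is diagonal, so only the m = k term contributes.
Non-zero symbols (using the symmetry Γ^k_{ij} = Γ^k_{ji}):
Γ^x_{x x} = (1/2) g^{xx} (∂_x g_{xx} + ∂_x g_{xx} - ∂_x g_{xx}) = (1/2)(exp(-2*x))((2*exp(2*x)) + (2*exp(2*x)) - (2*exp(2*x))) = 1
Γ^x_{y y} = (1/2) g^{xx} (∂_y g_{xy} + ∂_y g_{xy} - ∂_x g_{yy}) = (1/2)(exp(-2*x))((0) + (0) - (2*exp(2*x))) = -1
Γ^y_{x y} = (1/2) g^{yy} (∂_x g_{yy} + ∂_y g_{yx} - ∂_y g_{xy}) = (1/2)(exp(-2*x))((2*exp(2*x)) + (0) - (0)) = 1
All other Christoffel symbols are zero.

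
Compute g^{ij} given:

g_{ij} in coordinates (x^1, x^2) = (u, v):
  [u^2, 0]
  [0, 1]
The metric is diagonal, so g^{ij} is diagonal with entries 1/g_{ii}: diag(1/(u^2), 1).
g^{ij}:
  [1/u^2, 0]
  [0, 1]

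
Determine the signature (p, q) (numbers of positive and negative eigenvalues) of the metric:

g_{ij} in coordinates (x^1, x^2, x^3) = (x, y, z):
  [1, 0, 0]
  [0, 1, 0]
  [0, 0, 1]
The metric is diagonal, so its eigenvalues are the diagonal entries: 1, 1, 1 (at a generic point, where coordinate-dependent entries are positive).
3 positive, 0 negative.
(3, 0) - Riemannian (positive definite)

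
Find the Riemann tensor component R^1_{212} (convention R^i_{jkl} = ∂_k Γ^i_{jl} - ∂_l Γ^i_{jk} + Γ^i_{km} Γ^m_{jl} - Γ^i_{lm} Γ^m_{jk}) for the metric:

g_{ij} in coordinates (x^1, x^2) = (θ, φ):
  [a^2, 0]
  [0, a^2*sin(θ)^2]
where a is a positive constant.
Non-zero Christoffel symbols (Γ^k_{ij} = Γ^k_{ji}):
Γ^θ_{φ φ} = -sin(2*θ)/2
Γ^φ_{θ φ} = 1/tan(θ)
R^θ_{φ θ φ} = ∂_θ Γ^θ_{φ φ} - ∂_φ Γ^θ_{φ θ} + Γ^θ_{θ m} Γ^m_{φ φ} - Γ^θ_{φ m} Γ^m_{φ θ}
  = (-cos(2*θ)) - (0) + (0) - (-cos(θ)^2) = sin(θ)^2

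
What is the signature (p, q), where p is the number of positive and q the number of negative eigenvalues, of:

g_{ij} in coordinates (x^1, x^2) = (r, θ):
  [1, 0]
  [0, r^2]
The metric is diagonal, so its eigenvalues are the diagonal entries: 1, r^2 (at a generic point, where coordinate-dependent entries are positive).
2 positive, 0 negative.
(2, 0) - Riemannian (positive definite)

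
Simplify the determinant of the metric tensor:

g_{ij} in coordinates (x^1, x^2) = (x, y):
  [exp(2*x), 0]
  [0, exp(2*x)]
For a 2×2 metric: det(g) = g_{11}·g_{22} - g_{12}·g_{21}
= (exp(2*x))·(exp(2*x)) - (0)·(0)
= exp(4*x) - 0
det(g) = exp(4*x)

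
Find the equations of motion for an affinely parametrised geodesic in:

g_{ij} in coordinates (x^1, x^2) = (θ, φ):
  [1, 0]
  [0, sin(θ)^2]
Geodesic equation: d^2x^k/dλ^2 + Γ^k_{ij} (dx^i/dλ)(dx^j/dλ) = 0.
Non-zero Christoffel symbols:
Γ^θ_{φ φ} = -sin(2*θ)/2
Γ^φ_{θ φ} = 1/tan(θ)
Substituting (the symmetric pair Γ^k_{ij}, Γ^k_{ji} combines into a factor 2):
d^2θ/dλ^2 - (sin(2*θ)/2) (dφ/dλ)^2 = 0
d^2φ/dλ^2 + (2/tan(θ)) (dθ/dλ)(dφ/dλ) = 0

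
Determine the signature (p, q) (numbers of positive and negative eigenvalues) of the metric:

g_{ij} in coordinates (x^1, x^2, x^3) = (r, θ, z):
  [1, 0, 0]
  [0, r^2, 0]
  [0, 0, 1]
The metric is diagonal, so its eigenvalues are the diagonal entries: 1, r^2, 1 (at a generic point, where coordinate-dependent entries are positive).
3 positive, 0 negative.
(3, 0) - Riemannian (positive definite)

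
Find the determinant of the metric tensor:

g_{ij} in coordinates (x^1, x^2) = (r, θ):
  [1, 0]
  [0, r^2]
For a 2×2 metric: det(g) = g_{11}·g_{22} - g_{12}·g_{21}
= (1)·(r^2) - (0)·(0)
= r^2 - 0
det(g) = r^2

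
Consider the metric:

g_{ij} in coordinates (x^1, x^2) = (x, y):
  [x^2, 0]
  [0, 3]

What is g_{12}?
With x^1 = x, x^2 = y, g_{12} = g_{xy} is the row-1, column-2 entry of the matrix.
g_{12} = 0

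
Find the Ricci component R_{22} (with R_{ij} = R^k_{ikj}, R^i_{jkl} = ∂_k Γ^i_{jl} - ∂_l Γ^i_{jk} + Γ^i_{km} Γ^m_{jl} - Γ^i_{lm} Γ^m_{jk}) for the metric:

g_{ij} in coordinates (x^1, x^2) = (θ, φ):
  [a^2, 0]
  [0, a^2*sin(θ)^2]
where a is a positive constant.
Non-zero Christoffel symbols (Γ^k_{ij} = Γ^k_{ji}):
Γ^θ_{φ φ} = -sin(2*θ)/2
Γ^φ_{θ φ} = 1/tan(θ)
R^θ_{φ θ φ} = ∂_θ Γ^θ_{φ φ} - ∂_φ Γ^θ_{φ θ} + Γ^θ_{θ m} Γ^m_{φ φ} - Γ^θ_{φ m} Γ^m_{φ θ}
  = (-cos(2*θ)) - (0) + (0) - (-cos(θ)^2) = sin(θ)^2
R^φ_{φ φ φ} = 0 (a repeated index in an antisymmetric pair)
R_{φφ} = R^θ_{φ θ φ} + R^φ_{φ φ φ} = (sin(θ)^2) + (0) = sin(θ)^2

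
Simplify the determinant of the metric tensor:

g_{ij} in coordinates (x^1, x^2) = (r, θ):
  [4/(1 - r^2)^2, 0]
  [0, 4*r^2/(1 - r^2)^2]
For a 2×2 metric: det(g) = g_{11}·g_{22} - g_{12}·g_{21}
= (4/(1 - r^2)^2)·(4*r^2/(1 - r^2)^2) - (0)·(0)
= 16*r^2/(1 - r^2)^4 - 0
det(g) = 16*r^2/(1 - r^2)^4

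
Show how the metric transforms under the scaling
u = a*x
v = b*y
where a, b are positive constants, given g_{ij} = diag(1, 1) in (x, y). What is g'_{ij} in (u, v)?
Invert the transformation: x = u/a, y = v/b
g'_{ij} = (∂x^k/∂x'^i)(∂x^l/∂x'^j) g_{kl}; with g_{kl} = δ_{kl} this is Σ_k (∂x^k/∂x'^i)(∂x^k/∂x'^j).
Jacobian: ∂x/∂u = 1/a, ∂x/∂v = 0, ∂y/∂u = 0, ∂y/∂v = 1/b
g'_{uu} = (1/a)(1/a) + (0)(0) = 1/a^2
g'_{uv} = (1/a)(0) + (0)(1/b) = 0
g'_{vv} = (0)(0) + (1/b)(1/b) = 1/b^2
g'_{ij} = diag(1/a^2, 1/b^2)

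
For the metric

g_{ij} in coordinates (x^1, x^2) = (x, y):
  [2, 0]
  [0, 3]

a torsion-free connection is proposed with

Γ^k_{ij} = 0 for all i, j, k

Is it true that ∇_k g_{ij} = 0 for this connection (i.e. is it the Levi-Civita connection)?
Using ∇_k g_{ij} = ∂_k g_{ij} - Γ^m_{ki} g_{mj} - Γ^m_{kj} g_{im}:
e.g. ∇_x g_{xy} = (0) - (0) - (0) = 0
Every component ∇_k g_{ij} vanishes: the connection is metric compatible.
Yes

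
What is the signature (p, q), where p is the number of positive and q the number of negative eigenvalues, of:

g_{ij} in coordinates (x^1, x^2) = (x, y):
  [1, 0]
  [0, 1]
The metric is diagonal, so its eigenvalues are the diagonal entries: 1, 1 (at a generic point, where coordinate-dependent entries are positive).
2 positive, 0 negative.
(2, 0) - Riemannian (positive definite)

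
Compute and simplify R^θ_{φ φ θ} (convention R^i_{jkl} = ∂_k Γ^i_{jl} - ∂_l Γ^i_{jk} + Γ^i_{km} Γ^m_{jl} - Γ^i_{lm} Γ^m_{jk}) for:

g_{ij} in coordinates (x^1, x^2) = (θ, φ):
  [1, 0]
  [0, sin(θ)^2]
Non-zero Christoffel symbols (Γ^k_{ij} = Γ^k_{ji}):
Γ^θ_{φ φ} = -sin(2*θ)/2
Γ^φ_{θ φ} = 1/tan(θ)
R^θ_{φ φ θ} = ∂_φ Γ^θ_{φ θ} - ∂_θ Γ^θ_{φ φ} + Γ^θ_{φ m} Γ^m_{φ θ} - Γ^θ_{θ m} Γ^m_{φ φ}
  = (0) - (-cos(2*θ)) + (-cos(θ)^2) - (0) = -sin(θ)^2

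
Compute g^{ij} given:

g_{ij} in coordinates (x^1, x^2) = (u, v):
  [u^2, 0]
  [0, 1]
The metric is diagonal, so g^{ij} is diagonal with entries 1/g_{ii}: diag(1/(u^2), 1).
g^{ij}:
  [1/u^2, 0]
  [0, 1]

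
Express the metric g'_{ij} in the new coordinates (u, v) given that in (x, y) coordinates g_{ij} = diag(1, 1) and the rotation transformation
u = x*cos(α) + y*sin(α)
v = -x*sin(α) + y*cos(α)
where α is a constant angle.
Invert the transformation: x = u*cos(α) - v*sin(α), y = u*sin(α) + v*cos(α)
g'_{ij} = (∂x^k/∂x'^i)(∂x^l/∂x'^j) g_{kl}; with g_{kl} = δ_{kl} this is Σ_k (∂x^k/∂x'^i)(∂x^k/∂x'^j).
Jacobian: ∂x/∂u = cos(α), ∂x/∂v = -sin(α), ∂y/∂u = sin(α), ∂y/∂v = cos(α)
g'_{uu} = (cos(α))(cos(α)) + (sin(α))(sin(α)) = 1
g'_{uv} = (cos(α))(-sin(α)) + (sin(α))(cos(α)) = 0
g'_{vv} = (-sin(α))(-sin(α)) + (cos(α))(cos(α)) = 1
g'_{ij} = diag(1, 1)
The Euclidean metric is invariant under rotations.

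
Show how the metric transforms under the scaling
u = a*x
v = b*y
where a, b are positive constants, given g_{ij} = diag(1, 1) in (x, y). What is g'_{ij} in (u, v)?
Invert the transformation: x = u/a, y = v/b
g'_{ij} = (∂x^k/∂x'^i)(∂x^l/∂x'^j) g_{kl}; with g_{kl} = δ_{kl} this is Σ_k (∂x^k/∂x'^i)(∂x^k/∂x'^j).
Jacobian: ∂x/∂u = 1/a, ∂x/∂v = 0, ∂y/∂u = 0, ∂y/∂v = 1/b
g'_{uu} = (1/a)(1/a) + (0)(0) = 1/a^2
g'_{uv} = (1/a)(0) + (0)(1/b) = 0
g'_{vv} = (0)(0) + (1/b)(1/b) = 1/b^2
g'_{ij} = diag(1/a^2, 1/b^2)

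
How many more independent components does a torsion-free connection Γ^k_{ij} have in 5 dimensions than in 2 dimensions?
Independent components in n dimensions: n × n(n+1)/2 = n^2(n+1)/2.
5D: 5 × 15 = 75
2D: 2 × 3 = 6
Difference = 75 - 6 = 69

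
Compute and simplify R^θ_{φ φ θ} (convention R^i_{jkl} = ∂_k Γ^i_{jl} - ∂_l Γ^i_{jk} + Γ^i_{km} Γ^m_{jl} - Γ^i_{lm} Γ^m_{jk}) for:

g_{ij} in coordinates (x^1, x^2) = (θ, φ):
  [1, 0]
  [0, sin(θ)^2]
Non-zero Christoffel symbols (Γ^k_{ij} = Γ^k_{ji}):
Γ^θ_{φ φ} = -sin(2*θ)/2
Γ^φ_{θ φ} = 1/tan(θ)
R^θ_{φ φ θ} = ∂_φ Γ^θ_{φ θ} - ∂_θ Γ^θ_{φ φ} + Γ^θ_{φ m} Γ^m_{φ θ} - Γ^θ_{θ m} Γ^m_{φ φ}
  = (0) - (-cos(2*θ)) + (-cos(θ)^2) - (0) = -sin(θ)^2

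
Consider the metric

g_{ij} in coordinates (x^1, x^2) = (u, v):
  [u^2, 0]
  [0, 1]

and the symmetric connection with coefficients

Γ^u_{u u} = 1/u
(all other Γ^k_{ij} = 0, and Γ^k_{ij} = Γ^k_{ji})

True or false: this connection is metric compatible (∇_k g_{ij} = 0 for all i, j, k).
Using ∇_k g_{ij} = ∂_k g_{ij} - Γ^m_{ki} g_{mj} - Γ^m_{kj} g_{im}:
e.g. ∇_u g_{uu} = (2*u) - (u) - (u) = 0
Every component ∇_k g_{ij} vanishes: the connection is metric compatible.
True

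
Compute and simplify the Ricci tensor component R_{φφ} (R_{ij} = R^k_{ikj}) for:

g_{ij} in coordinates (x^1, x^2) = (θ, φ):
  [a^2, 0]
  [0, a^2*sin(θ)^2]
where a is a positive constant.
Non-zero Christoffel symbols (Γ^k_{ij} = Γ^k_{ji}):
Γ^θ_{φ φ} = -sin(2*θ)/2
Γ^φ_{θ φ} = 1/tan(θ)
R^θ_{φ θ φ} = ∂_θ Γ^θ_{φ φ} - ∂_φ Γ^θ_{φ θ} + Γ^θ_{θ m} Γ^m_{φ φ} - Γ^θ_{φ m} Γ^m_{φ θ}
  = (-cos(2*θ)) - (0) + (0) - (-cos(θ)^2) = sin(θ)^2
R^φ_{φ φ φ} = 0 (a repeated index in an antisymmetric pair)
R_{φφ} = R^θ_{φ θ φ} + R^φ_{φ φ φ} = (sin(θ)^2) + (0) = sin(θ)^2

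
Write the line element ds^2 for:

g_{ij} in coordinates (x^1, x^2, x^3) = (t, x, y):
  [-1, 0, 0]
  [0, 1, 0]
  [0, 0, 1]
ds^2 = g_{ij} dx^i dx^j; only the non-zero components contribute.
ds^2 = -dt^2 + dx^2 + dy^2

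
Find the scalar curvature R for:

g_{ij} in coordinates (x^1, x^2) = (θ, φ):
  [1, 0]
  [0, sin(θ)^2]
Non-zero Christoffel symbols (Γ^k_{ij} = Γ^k_{ji}):
Γ^θ_{φ φ} = -sin(2*θ)/2
Γ^φ_{θ φ} = 1/tan(θ)
Ricci tensor (R_{ij} = R^k_{ikj}): R_{θθ} = 1, R_{θφ} = 0, R_{φφ} = sin(θ)^2
Inverse metric: g^{θθ} = 1, g^{φφ} = 1/sin(θ)^2
R = g^{ij} R_{ij} = (1)(1) + (1/sin(θ)^2)(sin(θ)^2) = 2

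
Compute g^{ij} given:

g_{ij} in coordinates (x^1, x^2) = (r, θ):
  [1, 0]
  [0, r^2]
The metric is diagonal, so g^{ij} is diagonal with entries 1/g_{ii}: diag(1, 1/(r^2)).
g^{ij}:
  [1, 0]
  [0, 1/r^2]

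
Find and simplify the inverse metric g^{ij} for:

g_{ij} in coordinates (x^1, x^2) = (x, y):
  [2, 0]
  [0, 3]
The metric is diagonal, so g^{ij} is diagonal with entries 1/g_{ii}: diag(1/2, 1/3).
g^{ij}:
  [1/2, 0]
  [0, 1/3]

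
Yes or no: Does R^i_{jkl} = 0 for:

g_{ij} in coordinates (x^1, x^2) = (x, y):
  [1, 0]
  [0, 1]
All metric components are constant, so every Christoffel symbol vanishes and R^i_{jkl} = 0.
Yes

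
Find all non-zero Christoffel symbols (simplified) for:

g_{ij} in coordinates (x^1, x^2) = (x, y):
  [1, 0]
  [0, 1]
Using Γ^k_{ij} = (1/2) g^{km} (∂_i g_{mj} + ∂_j g_{mi} - ∂_m g_{ij}); the metric is diagonal, so only the m = k term contributes.
Every metric component is constant, so all ∂_m g_{ij} = 0 and every Christoffel symbol vanishes.
All Christoffel symbols are zero.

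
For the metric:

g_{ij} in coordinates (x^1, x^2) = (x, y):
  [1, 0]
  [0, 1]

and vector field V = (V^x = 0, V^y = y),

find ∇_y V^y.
All Christoffel symbols are zero.
∇_y V^y = ∂_y V^y + Γ^y_{y j} V^j
  = (1) + (0)(0) + (0)(y)
  = 1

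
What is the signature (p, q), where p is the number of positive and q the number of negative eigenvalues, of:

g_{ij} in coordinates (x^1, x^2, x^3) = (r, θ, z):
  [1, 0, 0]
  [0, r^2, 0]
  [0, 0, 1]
The metric is diagonal, so its eigenvalues are the diagonal entries: 1, r^2, 1 (at a generic point, where coordinate-dependent entries are positive).
3 positive, 0 negative.
(3, 0) - Riemannian (positive definite)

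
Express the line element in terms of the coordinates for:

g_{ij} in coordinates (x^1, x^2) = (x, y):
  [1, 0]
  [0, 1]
ds^2 = g_{ij} dx^i dx^j; only the non-zero components contribute.
ds^2 = dx^2 + dy^2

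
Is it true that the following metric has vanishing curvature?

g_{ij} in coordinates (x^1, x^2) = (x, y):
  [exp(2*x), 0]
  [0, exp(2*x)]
Non-zero Christoffel symbols:
Γ^x_{x x} = 1
Γ^x_{y y} = -1
Γ^y_{x y} = 1
Ricci tensor: R_{xx} = 0, R_{xy} = 0, R_{yy} = 0
All R_{ij} vanish; in 2 dimensions the Riemann tensor is fully determined by the Ricci tensor, so R^i_{jkl} = 0: the metric is flat (curvilinear coordinates on flat space).
Yes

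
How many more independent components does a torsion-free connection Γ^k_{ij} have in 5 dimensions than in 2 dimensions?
Independent components in n dimensions: n × n(n+1)/2 = n^2(n+1)/2.
5D: 5 × 15 = 75
2D: 2 × 3 = 6
Difference = 75 - 6 = 69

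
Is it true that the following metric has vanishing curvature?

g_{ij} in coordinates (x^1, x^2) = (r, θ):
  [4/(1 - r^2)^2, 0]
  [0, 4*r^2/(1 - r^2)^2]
Non-zero Christoffel symbols:
Γ^r_{r r} = 2*r/(1 - r^2)
Γ^r_{θ θ} = (r^3 + r)/(r^2 - 1)
Γ^θ_{r θ} = (-r^2 - 1)/(r^3 - r)
Ricci tensor: R_{rr} = -4/(r^2 - 1)^2, R_{rθ} = 0, R_{θθ} = -4*r^2/(r^2 - 1)^2
The Ricci tensor is non-zero, so the Riemann tensor is non-zero: not flat.
No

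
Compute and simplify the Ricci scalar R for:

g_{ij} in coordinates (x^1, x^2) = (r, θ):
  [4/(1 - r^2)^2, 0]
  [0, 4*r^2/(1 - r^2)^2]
Non-zero Christoffel symbols (Γ^k_{ij} = Γ^k_{ji}):
Γ^r_{r r} = 2*r/(1 - r^2)
Γ^r_{θ θ} = (r^3 + r)/(r^2 - 1)
Γ^θ_{r θ} = (-r^2 - 1)/(r^3 - r)
Ricci tensor (R_{ij} = R^k_{ikj}): R_{rr} = -4/(r^2 - 1)^2, R_{rθ} = 0, R_{θθ} = -4*r^2/(r^2 - 1)^2
Inverse metric: g^{rr} = (1 - r^2)^2/4, g^{θθ} = (1 - r^2)^2/(4*r^2)
R = g^{ij} R_{ij} = ((1 - r^2)^2/4)(-4/(r^2 - 1)^2) + ((1 - r^2)^2/(4*r^2))(-4*r^2/(r^2 - 1)^2) = -2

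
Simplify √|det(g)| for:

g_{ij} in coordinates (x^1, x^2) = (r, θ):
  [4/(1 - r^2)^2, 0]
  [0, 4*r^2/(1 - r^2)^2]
det(g) = 16*r^2/(1 - r^2)^4
√|det(g)| = 4*r/(r^2 - 1)^2
Volume element: dV = 4*r/(r^2 - 1)^2 dr dθ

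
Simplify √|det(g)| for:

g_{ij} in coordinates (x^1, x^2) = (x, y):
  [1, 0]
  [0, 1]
det(g) = 1
√|det(g)| = 1
Volume element: dV = 1 dx dy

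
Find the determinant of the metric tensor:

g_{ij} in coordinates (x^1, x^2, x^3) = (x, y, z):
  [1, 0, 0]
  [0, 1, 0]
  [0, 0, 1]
Diagonal metric: det(g) = g_{11}·g_{22}·g_{33}
= (1)·(1)·(1)
det(g) = 1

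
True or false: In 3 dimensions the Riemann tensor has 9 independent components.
n^2(n^2-1)/12 = 9·8/12 = 6 independent components for n = 3.
False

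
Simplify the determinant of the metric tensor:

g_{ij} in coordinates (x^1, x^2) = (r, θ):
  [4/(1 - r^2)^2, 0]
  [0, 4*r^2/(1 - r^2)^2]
For a 2×2 metric: det(g) = g_{11}·g_{22} - g_{12}·g_{21}
= (4/(1 - r^2)^2)·(4*r^2/(1 - r^2)^2) - (0)·(0)
= 16*r^2/(1 - r^2)^4 - 0
det(g) = 16*r^2/(1 - r^2)^4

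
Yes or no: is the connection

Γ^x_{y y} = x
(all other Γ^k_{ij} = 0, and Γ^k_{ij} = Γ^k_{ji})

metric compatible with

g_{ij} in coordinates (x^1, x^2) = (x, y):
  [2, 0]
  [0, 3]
Using ∇_k g_{ij} = ∂_k g_{ij} - Γ^m_{ki} g_{mj} - Γ^m_{kj} g_{im}:
∇_y g_{xy} = (0) - (0) - (2*x) = -2*x ≠ 0
So the connection is not metric compatible (it is not the Levi-Civita connection).
No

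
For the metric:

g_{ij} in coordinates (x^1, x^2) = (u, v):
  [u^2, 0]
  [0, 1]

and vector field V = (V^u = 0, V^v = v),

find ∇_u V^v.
Non-zero Christoffel symbols:
Γ^u_{u u} = 1/u
∇_u V^v = ∂_u V^v + Γ^v_{u j} V^j
  = (0) + (0)(0) + (0)(v)
  = 0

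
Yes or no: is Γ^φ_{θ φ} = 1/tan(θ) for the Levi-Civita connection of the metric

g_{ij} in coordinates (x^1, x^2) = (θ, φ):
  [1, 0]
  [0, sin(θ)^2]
Γ^φ_{θ φ} = (1/2) g^{φφ} (∂_θ g_{φφ} + ∂_φ g_{φθ} - ∂_φ g_{θφ}) = (1/2)(1/sin(θ)^2)((sin(2*θ)) + (0) - (0)) = 1/tan(θ)
This equals the proposed value 1/tan(θ).
Yes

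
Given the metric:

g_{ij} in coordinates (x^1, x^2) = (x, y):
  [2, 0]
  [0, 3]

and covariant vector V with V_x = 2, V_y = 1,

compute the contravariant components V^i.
Inverse metric (diagonal): g^{xx} = 1/2, g^{yy} = 1/3
V^i = g^{ij} V_j:
V^x = (1/2)(2) + (0)(1) = 1
V^y = (0)(2) + (1/3)(1) = 1/3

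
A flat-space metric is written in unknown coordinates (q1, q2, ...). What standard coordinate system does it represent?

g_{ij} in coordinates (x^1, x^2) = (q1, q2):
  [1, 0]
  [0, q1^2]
The line element ds^2 = dq1^2 + q1^2 dq2^2 is dr^2 + r^2 dθ^2 with q1 = r, q2 = θ.
polar coordinates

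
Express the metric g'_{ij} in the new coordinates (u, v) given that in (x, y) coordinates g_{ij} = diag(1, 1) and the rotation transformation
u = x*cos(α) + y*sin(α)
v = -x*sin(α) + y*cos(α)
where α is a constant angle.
Invert the transformation: x = u*cos(α) - v*sin(α), y = u*sin(α) + v*cos(α)
g'_{ij} = (∂x^k/∂x'^i)(∂x^l/∂x'^j) g_{kl}; with g_{kl} = δ_{kl} this is Σ_k (∂x^k/∂x'^i)(∂x^k/∂x'^j).
Jacobian: ∂x/∂u = cos(α), ∂x/∂v = -sin(α), ∂y/∂u = sin(α), ∂y/∂v = cos(α)
g'_{uu} = (cos(α))(cos(α)) + (sin(α))(sin(α)) = 1
g'_{uv} = (cos(α))(-sin(α)) + (sin(α))(cos(α)) = 0
g'_{vv} = (-sin(α))(-sin(α)) + (cos(α))(cos(α)) = 1
g'_{ij} = diag(1, 1)
The Euclidean metric is invariant under rotations.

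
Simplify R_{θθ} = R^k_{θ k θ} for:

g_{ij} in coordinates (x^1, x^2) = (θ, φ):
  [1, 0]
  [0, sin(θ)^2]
Non-zero Christoffel symbols (Γ^k_{ij} = Γ^k_{ji}):
Γ^θ_{φ φ} = -sin(2*θ)/2
Γ^φ_{θ φ} = 1/tan(θ)
R^θ_{θ θ θ} = 0 (a repeated index in an antisymmetric pair)
R^φ_{θ φ θ} = ∂_φ Γ^φ_{θ θ} - ∂_θ Γ^φ_{θ φ} + Γ^φ_{φ m} Γ^m_{θ θ} - Γ^φ_{θ m} Γ^m_{θ φ}
  = (0) - (-1/sin(θ)^2) + (0) - (1/tan(θ)^2) = 1
R_{θθ} = R^θ_{θ θ θ} + R^φ_{θ φ θ} = (0) + (1) = 1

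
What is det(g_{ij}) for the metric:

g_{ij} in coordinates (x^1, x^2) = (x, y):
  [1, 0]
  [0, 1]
For a 2×2 metric: det(g) = g_{11}·g_{22} - g_{12}·g_{21}
= (1)·(1) - (0)·(0)
= 1 - 0
det(g) = 1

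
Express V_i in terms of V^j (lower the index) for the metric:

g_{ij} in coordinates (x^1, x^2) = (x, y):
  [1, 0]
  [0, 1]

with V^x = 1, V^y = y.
V_i = g_{ij} V^j:
V_x = (1)(1) + (0)(y) = 1
V_y = (0)(1) + (1)(y) = y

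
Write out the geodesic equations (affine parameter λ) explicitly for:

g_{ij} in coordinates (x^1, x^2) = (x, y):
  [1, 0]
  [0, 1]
Geodesic equation: d^2x^k/dλ^2 + Γ^k_{ij} (dx^i/dλ)(dx^j/dλ) = 0.
All Christoffel symbols vanish, so the geodesics are straight lines:
d^2x/dλ^2 = 0
d^2y/dλ^2 = 0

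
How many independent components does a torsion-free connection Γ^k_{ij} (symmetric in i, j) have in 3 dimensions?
Γ^k_{ij} has n choices for the upper index and n(n+1)/2 independent symmetric lower index pairs.
Total = 3 × 3×4/2 = 3 × 6 = 18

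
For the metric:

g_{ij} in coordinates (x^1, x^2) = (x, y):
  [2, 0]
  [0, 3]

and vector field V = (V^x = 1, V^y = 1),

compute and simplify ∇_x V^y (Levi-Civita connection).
All Christoffel symbols are zero.
∇_x V^y = ∂_x V^y + Γ^y_{x j} V^j
  = (0) + (0)(1) + (0)(1)
  = 0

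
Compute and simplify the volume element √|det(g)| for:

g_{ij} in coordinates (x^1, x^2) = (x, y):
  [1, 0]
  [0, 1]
det(g) = 1
√|det(g)| = 1
Volume element: dV = 1 dx dy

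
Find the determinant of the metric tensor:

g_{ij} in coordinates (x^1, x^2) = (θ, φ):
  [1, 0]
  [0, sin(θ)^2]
For a 2×2 metric: det(g) = g_{11}·g_{22} - g_{12}·g_{21}
= (1)·(sin(θ)^2) - (0)·(0)
= sin(θ)^2 - 0
det(g) = sin(θ)^2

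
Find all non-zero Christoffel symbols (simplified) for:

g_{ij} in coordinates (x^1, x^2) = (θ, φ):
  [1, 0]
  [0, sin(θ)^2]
Using Γ^k_{ij} = (1/2) g^{km} (∂_i g_{mj} + ∂_j g_{mi} - ∂_m g_{ij}); the metric is diagonal, so only the m = k term contributes.
Non-zero symbols (using the symmetry Γ^k_{ij} = Γ^k_{ji}):
Γ^θ_{φ φ} = (1/2) g^{θθ} (∂_φ g_{θφ} + ∂_φ g_{θφ} - ∂_θ g_{φφ}) = (1/2)(1)((0) + (0) - (sin(2*θ))) = -sin(2*θ)/2
Γ^φ_{θ φ} = (1/2) g^{φφ} (∂_θ g_{φφ} + ∂_φ g_{φθ} - ∂_φ g_{θφ}) = (1/2)(1/sin(θ)^2)((sin(2*θ)) + (0) - (0)) = 1/tan(θ)
All other Christoffel symbols are zero.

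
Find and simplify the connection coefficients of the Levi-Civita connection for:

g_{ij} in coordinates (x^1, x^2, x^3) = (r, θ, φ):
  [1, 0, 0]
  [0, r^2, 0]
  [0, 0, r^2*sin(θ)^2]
Using Γ^k_{ij} = (1/2) g^{km} (∂_i g_{mj} + ∂_j g_{mi} - ∂_m g_{ij}); the metric is diagonal, so only the m = k term contributes.
Non-zero symbols (using the symmetry Γ^k_{ij} = Γ^k_{ji}):
Γ^r_{θ θ} = (1/2) g^{rr} (∂_θ g_{rθ} + ∂_θ g_{rθ} - ∂_r g_{θθ}) = (1/2)(1)((0) + (0) - (2*r)) = -r
Γ^r_{φ φ} = (1/2) g^{rr} (∂_φ g_{rφ} + ∂_φ g_{rφ} - ∂_r g_{φφ}) = (1/2)(1)((0) + (0) - (2*r*sin(θ)^2)) = -r*sin(θ)^2
Γ^θ_{r θ} = (1/2) g^{θθ} (∂_r g_{θθ} + ∂_θ g_{θr} - ∂_θ g_{rθ}) = (1/2)(1/r^2)((2*r) + (0) - (0)) = 1/r
Γ^θ_{φ φ} = (1/2) g^{θθ} (∂_φ g_{θφ} + ∂_φ g_{θφ} - ∂_θ g_{φφ}) = (1/2)(1/r^2)((0) + (0) - (r^2*sin(2*θ))) = -sin(2*θ)/2
Γ^φ_{r φ} = (1/2) g^{φφ} (∂_r g_{φφ} + ∂_φ g_{φr} - ∂_φ g_{rφ}) = (1/2)(1/(r^2*sin(θ)^2))((2*r*sin(θ)^2) + (0) - (0)) = 1/r
Γ^φ_{θ φ} = (1/2) g^{φφ} (∂_θ g_{φφ} + ∂_φ g_{φθ} - ∂_φ g_{θφ}) = (1/2)(1/(r^2*sin(θ)^2))((r^2*sin(2*θ)) + (0) - (0)) = 1/tan(θ)
All other Christoffel symbols are zero.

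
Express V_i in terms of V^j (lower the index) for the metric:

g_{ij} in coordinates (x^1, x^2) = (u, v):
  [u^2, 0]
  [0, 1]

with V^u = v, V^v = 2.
V_i = g_{ij} V^j:
V_u = (u^2)(v) + (0)(2) = u^2*v
V_v = (0)(v) + (1)(2) = 2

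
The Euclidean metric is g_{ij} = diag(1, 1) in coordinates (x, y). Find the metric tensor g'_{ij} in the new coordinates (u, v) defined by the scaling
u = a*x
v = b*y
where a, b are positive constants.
Invert the transformation: x = u/a, y = v/b
g'_{ij} = (∂x^k/∂x'^i)(∂x^l/∂x'^j) g_{kl}; with g_{kl} = δ_{kl} this is Σ_k (∂x^k/∂x'^i)(∂x^k/∂x'^j).
Jacobian: ∂x/∂u = 1/a, ∂x/∂v = 0, ∂y/∂u = 0, ∂y/∂v = 1/b
g'_{uu} = (1/a)(1/a) + (0)(0) = 1/a^2
g'_{uv} = (1/a)(0) + (0)(1/b) = 0
g'_{vv} = (0)(0) + (1/b)(1/b) = 1/b^2
g'_{ij} = diag(1/a^2, 1/b^2)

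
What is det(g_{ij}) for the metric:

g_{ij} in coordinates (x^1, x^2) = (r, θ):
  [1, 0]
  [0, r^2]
For a 2×2 metric: det(g) = g_{11}·g_{22} - g_{12}·g_{21}
= (1)·(r^2) - (0)·(0)
= r^2 - 0
det(g) = r^2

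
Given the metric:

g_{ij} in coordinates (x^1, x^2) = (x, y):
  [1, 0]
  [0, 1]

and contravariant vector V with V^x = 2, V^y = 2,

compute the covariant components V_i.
V_i = g_{ij} V^j:
V_x = (1)(2) + (0)(2) = 2
V_y = (0)(2) + (1)(2) = 2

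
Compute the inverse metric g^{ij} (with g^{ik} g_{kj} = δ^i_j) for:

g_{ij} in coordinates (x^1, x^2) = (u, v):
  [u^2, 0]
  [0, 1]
The metric is diagonal, so g^{ij} is diagonal with entries 1/g_{ii}: diag(1/(u^2), 1).
g^{ij}:
  [1/u^2, 0]
  [0, 1]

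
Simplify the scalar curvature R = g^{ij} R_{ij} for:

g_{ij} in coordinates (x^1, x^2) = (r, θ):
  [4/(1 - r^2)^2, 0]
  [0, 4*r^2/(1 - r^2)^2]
Non-zero Christoffel symbols (Γ^k_{ij} = Γ^k_{ji}):
Γ^r_{r r} = 2*r/(1 - r^2)
Γ^r_{θ θ} = (r^3 + r)/(r^2 - 1)
Γ^θ_{r θ} = (-r^2 - 1)/(r^3 - r)
Ricci tensor (R_{ij} = R^k_{ikj}): R_{rr} = -4/(r^2 - 1)^2, R_{rθ} = 0, R_{θθ} = -4*r^2/(r^2 - 1)^2
Inverse metric: g^{rr} = (1 - r^2)^2/4, g^{θθ} = (1 - r^2)^2/(4*r^2)
R = g^{ij} R_{ij} = ((1 - r^2)^2/4)(-4/(r^2 - 1)^2) + ((1 - r^2)^2/(4*r^2))(-4*r^2/(r^2 - 1)^2) = -2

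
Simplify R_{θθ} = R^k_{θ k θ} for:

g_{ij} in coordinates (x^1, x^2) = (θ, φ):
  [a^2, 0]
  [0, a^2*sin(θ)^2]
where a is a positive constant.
Non-zero Christoffel symbols (Γ^k_{ij} = Γ^k_{ji}):
Γ^θ_{φ φ} = -sin(2*θ)/2
Γ^φ_{θ φ} = 1/tan(θ)
R^θ_{θ θ θ} = 0 (a repeated index in an antisymmetric pair)
R^φ_{θ φ θ} = ∂_φ Γ^φ_{θ θ} - ∂_θ Γ^φ_{θ φ} + Γ^φ_{φ m} Γ^m_{θ θ} - Γ^φ_{θ m} Γ^m_{θ φ}
  = (0) - (-1/sin(θ)^2) + (0) - (1/tan(θ)^2) = 1
R_{θθ} = R^θ_{θ θ θ} + R^φ_{θ φ θ} = (0) + (1) = 1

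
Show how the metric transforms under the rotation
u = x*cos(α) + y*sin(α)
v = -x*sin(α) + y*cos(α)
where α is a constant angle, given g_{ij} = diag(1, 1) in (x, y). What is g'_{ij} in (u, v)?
Invert the transformation: x = u*cos(α) - v*sin(α), y = u*sin(α) + v*cos(α)
g'_{ij} = (∂x^k/∂x'^i)(∂x^l/∂x'^j) g_{kl}; with g_{kl} = δ_{kl} this is Σ_k (∂x^k/∂x'^i)(∂x^k/∂x'^j).
Jacobian: ∂x/∂u = cos(α), ∂x/∂v = -sin(α), ∂y/∂u = sin(α), ∂y/∂v = cos(α)
g'_{uu} = (cos(α))(cos(α)) + (sin(α))(sin(α)) = 1
g'_{uv} = (cos(α))(-sin(α)) + (sin(α))(cos(α)) = 0
g'_{vv} = (-sin(α))(-sin(α)) + (cos(α))(cos(α)) = 1
g'_{ij} = diag(1, 1)
The Euclidean metric is invariant under rotations.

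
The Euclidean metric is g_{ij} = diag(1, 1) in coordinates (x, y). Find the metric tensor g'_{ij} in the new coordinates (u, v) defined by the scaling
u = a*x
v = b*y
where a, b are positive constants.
Invert the transformation: x = u/a, y = v/b
g'_{ij} = (∂x^k/∂x'^i)(∂x^l/∂x'^j) g_{kl}; with g_{kl} = δ_{kl} this is Σ_k (∂x^k/∂x'^i)(∂x^k/∂x'^j).
Jacobian: ∂x/∂u = 1/a, ∂x/∂v = 0, ∂y/∂u = 0, ∂y/∂v = 1/b
g'_{uu} = (1/a)(1/a) + (0)(0) = 1/a^2
g'_{uv} = (1/a)(0) + (0)(1/b) = 0
g'_{vv} = (0)(0) + (1/b)(1/b) = 1/b^2
g'_{ij} = diag(1/a^2, 1/b^2)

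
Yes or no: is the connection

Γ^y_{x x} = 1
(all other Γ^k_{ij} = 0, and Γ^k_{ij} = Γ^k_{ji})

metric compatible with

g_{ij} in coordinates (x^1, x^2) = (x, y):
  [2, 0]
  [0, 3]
Using ∇_k g_{ij} = ∂_k g_{ij} - Γ^m_{ki} g_{mj} - Γ^m_{kj} g_{im}:
∇_x g_{xy} = (0) - (3) - (0) = -3 ≠ 0
So the connection is not metric compatible (it is not the Levi-Civita connection).
No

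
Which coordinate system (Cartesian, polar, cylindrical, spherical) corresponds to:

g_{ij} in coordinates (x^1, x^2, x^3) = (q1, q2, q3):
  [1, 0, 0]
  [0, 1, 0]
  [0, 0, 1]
All components are constant and the metric is the identity, i.e. orthonormal rectilinear coordinates.
Cartesian (3D) coordinates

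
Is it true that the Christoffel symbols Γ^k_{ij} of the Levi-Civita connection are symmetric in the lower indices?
The Levi-Civita connection is torsion-free, which is exactly Γ^k_{ij} = Γ^k_{ji}.
Yes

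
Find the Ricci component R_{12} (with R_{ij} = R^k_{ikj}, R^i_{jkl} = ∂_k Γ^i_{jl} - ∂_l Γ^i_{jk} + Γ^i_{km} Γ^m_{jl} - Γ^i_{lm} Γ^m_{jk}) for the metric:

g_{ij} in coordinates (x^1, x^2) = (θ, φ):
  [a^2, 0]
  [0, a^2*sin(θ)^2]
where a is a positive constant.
Non-zero Christoffel symbols (Γ^k_{ij} = Γ^k_{ji}):
Γ^θ_{φ φ} = -sin(2*θ)/2
Γ^φ_{θ φ} = 1/tan(θ)
R^θ_{θ θ φ} = 0 (a repeated index in an antisymmetric pair)
R^φ_{θ φ φ} = 0 (a repeated index in an antisymmetric pair)
R_{θφ} = R^θ_{θ θ φ} + R^φ_{θ φ φ} = (0) + (0) = 0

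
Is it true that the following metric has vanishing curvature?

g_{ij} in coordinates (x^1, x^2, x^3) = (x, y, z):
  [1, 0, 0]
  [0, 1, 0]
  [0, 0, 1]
All metric components are constant, so every Christoffel symbol vanishes and R^i_{jkl} = 0.
Yes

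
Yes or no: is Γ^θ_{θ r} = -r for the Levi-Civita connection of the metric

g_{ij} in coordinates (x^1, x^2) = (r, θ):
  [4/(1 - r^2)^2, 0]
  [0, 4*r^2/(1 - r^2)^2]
Γ^θ_{θ r} = (1/2) g^{θθ} (∂_θ g_{θr} + ∂_r g_{θθ} - ∂_θ g_{θr}) = (1/2)((1 - r^2)^2/(4*r^2))((0) + (-8*(r^3 + r)/(r^2 - 1)^3) - (0)) = (-r^2 - 1)/(r^3 - r)
This differs from the proposed value -r.
No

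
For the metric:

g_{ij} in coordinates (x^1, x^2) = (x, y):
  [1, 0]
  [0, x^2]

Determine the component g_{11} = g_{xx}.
With x^1 = x, x^2 = y, g_{11} = g_{xx} is the row-1, column-1 entry of the matrix.
g_{11} = 1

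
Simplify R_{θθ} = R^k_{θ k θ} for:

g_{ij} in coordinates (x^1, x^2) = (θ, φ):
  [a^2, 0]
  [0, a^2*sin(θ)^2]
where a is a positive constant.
Non-zero Christoffel symbols (Γ^k_{ij} = Γ^k_{ji}):
Γ^θ_{φ φ} = -sin(2*θ)/2
Γ^φ_{θ φ} = 1/tan(θ)
R^θ_{θ θ θ} = 0 (a repeated index in an antisymmetric pair)
R^φ_{θ φ θ} = ∂_φ Γ^φ_{θ θ} - ∂_θ Γ^φ_{θ φ} + Γ^φ_{φ m} Γ^m_{θ θ} - Γ^φ_{θ m} Γ^m_{θ φ}
  = (0) - (-1/sin(θ)^2) + (0) - (1/tan(θ)^2) = 1
R_{θθ} = R^θ_{θ θ θ} + R^φ_{θ φ θ} = (0) + (1) = 1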